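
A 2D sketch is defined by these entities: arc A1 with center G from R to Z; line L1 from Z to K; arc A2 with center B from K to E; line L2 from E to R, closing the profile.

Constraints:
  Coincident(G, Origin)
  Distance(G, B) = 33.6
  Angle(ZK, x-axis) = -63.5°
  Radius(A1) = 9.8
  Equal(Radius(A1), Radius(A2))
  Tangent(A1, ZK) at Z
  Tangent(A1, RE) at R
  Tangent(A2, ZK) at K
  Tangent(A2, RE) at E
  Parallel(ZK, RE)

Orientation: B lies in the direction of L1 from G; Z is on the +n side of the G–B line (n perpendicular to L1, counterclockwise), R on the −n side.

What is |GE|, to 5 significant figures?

35.000

The slot axis is L1's direction at -63.5°, so u = (cos -63.5°, sin -63.5°) = (0.44620, -0.89493) and n = (−sin -63.5°, cos -63.5°) = (0.89493, 0.44620). G is at the origin and B lies 33.6 along u from G, so B = 33.6·u = (14.992, -30.070). Tangency of A1 to both parallel lines with radius 9.8 puts Z and R at G ± 9.8·n: Z = (8.7704, 4.3727), R = (-8.7704, -4.3727). Equal radii place K and E the same way about B: K = B + 9.8·n = (23.763, -25.697), E = B − 9.8·n = (6.2219, -34.443). Then |GE| = |E − G| = 35.000.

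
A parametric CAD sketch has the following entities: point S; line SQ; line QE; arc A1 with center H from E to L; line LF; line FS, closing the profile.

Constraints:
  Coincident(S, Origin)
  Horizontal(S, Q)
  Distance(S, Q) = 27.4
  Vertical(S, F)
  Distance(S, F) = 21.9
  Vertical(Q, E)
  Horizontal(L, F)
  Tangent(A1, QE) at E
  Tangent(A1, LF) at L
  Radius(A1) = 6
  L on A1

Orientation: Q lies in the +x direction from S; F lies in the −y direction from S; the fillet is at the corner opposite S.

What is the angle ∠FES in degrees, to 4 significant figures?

42.48°

S is at the origin; S and Q share the same y with |SQ| = 27.4 and Q on the +x side, so Q = (27.40, 0.000). SF is vertical with |SF| = 21.9 and F on the −y side, so F = (0.000, -21.90). The virtual corner opposite S is at (27.40, -21.90). The tangent condition forces HE to be normal to QE and tangency of A1 to LF means the radius HL is perpendicular to LF, with radius 6.0, so the center H sits 6.0 in from both sides at H = (21.40, -15.90). That places the tangent points at E = (27.40, -15.90) on QE and L = (21.40, -21.90) on LF. Then cos ∠FES = EF·ES / (|EF||ES|), giving 42.48°.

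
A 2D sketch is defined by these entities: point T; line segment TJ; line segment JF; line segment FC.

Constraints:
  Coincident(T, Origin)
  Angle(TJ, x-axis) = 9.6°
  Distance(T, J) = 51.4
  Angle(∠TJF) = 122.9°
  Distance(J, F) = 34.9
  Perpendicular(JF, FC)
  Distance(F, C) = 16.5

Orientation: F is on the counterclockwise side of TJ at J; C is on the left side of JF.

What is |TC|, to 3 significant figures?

68.2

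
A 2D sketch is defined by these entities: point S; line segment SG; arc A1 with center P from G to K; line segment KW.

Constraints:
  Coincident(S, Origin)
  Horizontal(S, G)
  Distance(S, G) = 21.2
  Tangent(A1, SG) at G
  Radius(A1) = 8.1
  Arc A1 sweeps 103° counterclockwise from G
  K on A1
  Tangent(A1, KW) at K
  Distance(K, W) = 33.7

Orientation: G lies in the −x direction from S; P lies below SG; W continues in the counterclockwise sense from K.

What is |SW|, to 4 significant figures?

47.86

S is at the origin; SG is horizontal with |SG| = 21.2 and G on the −x side, so G = (-21.20, 0.000). Since A1 is tangent to SG there, PG ⟂ SG, so P = G + (0, -8.1) = (-21.20, -8.100). On A1, G sits at bearing 90° from P; a 103° counterclockwise sweep puts K at bearing 193°, so K = P + 8.1·(cos 193°, sin 193°) = (-29.09, -9.922). Tangency of A1 to KW means the radius PK is perpendicular to KW, so KW runs along (−sin 193°, cos 193°); with |KW| = 33.7, W = (-21.51, -42.76). Then |SW| = |W − S| = 47.86.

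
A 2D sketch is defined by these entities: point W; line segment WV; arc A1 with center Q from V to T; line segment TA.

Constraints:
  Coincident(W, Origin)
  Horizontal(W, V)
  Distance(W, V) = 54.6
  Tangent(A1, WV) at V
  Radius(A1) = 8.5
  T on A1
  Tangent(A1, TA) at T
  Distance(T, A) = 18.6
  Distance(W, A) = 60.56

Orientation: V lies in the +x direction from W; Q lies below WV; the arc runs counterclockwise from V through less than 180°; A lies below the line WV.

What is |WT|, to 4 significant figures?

48.05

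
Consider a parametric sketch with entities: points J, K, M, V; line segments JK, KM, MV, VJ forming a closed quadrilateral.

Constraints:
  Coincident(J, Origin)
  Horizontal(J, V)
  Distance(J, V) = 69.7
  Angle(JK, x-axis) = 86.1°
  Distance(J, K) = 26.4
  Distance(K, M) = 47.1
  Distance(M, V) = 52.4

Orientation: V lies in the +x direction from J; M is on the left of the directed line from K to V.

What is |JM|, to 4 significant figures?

64.07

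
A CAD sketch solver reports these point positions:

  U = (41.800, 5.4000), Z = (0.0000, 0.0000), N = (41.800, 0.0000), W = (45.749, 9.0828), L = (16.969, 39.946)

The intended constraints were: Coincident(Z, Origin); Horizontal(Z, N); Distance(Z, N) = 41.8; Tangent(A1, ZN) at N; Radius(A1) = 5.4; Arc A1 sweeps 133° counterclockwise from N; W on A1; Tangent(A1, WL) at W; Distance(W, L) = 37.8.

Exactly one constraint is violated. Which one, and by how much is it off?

Distance(W, L) = 37.8 — off by 4.40.

Z = (0.00, 0.00) ✓; Z.y = 0.00, N.y = 0.00 ✓; |ZN| = 41.80 ✓; ∠(UN, NZ) = 90.00° ✓; |UN| = 5.400 ✓; bearing(U→W) − bearing(U→N) = 133.0° ✓; |UW| = 5.400 ✓; ∠(UW, WL) = 90.00° ✓; |WL| = 42.20 ✗.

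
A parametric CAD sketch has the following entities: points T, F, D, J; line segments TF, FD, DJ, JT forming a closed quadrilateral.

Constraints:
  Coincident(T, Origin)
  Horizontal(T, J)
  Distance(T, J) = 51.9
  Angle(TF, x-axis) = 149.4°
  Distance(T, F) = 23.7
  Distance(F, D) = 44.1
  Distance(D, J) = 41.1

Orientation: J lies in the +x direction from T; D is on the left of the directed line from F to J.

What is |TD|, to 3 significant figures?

34.3

Checks: |TJ| = 51.90 ✓; |TF| = 23.70 ✓; |FD| = 44.10 ✓; |DJ| = 41.10 ✓.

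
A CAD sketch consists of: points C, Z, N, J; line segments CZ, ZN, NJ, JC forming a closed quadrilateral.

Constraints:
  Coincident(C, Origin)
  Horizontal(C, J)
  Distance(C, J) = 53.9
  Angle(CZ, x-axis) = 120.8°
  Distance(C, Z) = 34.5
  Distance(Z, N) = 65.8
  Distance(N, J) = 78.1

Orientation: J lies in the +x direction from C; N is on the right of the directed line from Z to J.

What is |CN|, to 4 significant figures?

39.25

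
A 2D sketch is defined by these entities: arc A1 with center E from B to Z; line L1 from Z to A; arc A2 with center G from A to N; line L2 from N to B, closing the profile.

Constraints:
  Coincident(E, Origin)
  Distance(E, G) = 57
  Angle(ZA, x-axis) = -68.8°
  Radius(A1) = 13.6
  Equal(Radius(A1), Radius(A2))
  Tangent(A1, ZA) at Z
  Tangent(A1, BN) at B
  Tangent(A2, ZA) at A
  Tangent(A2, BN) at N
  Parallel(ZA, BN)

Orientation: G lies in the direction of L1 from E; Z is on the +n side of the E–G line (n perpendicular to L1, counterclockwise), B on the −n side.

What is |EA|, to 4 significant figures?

58.60

Tangency of A1 to both parallel lines with radius 13.6 puts Z and B at E ± 13.6·n: Z = (12.68, 4.918), B = (-12.68, -4.918). Equal radii place A and N the same way about G: A = G + 13.6·n = (33.29, -48.22), N = G − 13.6·n = (7.933, -58.06). Then |EA| = |A − E| = 58.60.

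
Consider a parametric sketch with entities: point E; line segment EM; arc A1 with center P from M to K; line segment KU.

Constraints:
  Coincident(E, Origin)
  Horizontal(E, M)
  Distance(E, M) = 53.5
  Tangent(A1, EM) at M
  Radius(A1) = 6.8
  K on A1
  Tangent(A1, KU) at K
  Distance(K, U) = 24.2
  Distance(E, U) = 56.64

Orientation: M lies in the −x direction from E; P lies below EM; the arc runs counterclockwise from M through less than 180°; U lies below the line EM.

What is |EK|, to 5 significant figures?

60.259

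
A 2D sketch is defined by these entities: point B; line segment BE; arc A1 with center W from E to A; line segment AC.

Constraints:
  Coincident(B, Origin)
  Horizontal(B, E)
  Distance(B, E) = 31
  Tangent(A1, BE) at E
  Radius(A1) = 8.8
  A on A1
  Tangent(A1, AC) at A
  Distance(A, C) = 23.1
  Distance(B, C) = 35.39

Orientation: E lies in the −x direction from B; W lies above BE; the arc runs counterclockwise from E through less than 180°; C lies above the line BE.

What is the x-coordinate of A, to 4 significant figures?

-22.32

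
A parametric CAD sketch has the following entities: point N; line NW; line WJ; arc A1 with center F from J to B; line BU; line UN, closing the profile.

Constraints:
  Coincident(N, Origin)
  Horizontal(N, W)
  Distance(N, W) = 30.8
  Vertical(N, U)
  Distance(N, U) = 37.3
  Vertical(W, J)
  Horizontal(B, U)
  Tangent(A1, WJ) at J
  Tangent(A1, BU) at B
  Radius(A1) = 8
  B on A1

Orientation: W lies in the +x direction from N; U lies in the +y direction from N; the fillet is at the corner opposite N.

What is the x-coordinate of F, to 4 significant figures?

22.80

N is at the origin; NW is horizontal with |NW| = 30.8 and W on the +x side, so W = (30.80, 0.000). NU is vertical with |NU| = 37.3 and U on the +y side, so U = (0.000, 37.30). The virtual corner opposite N is at (30.80, 37.30). The tangent condition forces FJ to be normal to WJ and A1 meets BU tangentially, so FB is at right angles to BU, with radius 8.0, so the center F sits 8.0 in from both sides at F = (22.80, 29.30). So F.x = 22.80.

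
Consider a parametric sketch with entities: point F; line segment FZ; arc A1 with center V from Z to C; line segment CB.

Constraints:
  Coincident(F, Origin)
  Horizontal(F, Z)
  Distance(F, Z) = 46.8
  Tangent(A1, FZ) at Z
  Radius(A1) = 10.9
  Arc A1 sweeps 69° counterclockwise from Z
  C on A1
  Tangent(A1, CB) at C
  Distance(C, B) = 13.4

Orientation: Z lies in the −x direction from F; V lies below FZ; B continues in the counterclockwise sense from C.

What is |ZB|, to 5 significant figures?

24.592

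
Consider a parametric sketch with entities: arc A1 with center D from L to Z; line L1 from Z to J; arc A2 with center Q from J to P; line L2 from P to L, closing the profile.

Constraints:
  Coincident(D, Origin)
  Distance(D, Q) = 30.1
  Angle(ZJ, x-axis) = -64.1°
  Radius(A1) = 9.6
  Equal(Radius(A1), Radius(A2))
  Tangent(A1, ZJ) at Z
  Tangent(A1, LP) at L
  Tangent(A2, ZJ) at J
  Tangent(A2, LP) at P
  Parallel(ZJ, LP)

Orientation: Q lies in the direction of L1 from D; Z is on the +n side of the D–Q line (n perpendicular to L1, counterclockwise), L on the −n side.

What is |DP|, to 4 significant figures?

31.59

Tangency of A1 to both parallel lines with radius 9.6 puts Z and L at D ± 9.6·n: Z = (8.636, 4.193), L = (-8.636, -4.193). Equal radii place J and P the same way about Q: J = Q + 9.6·n = (21.78, -22.88), P = Q − 9.6·n = (4.512, -31.27). Then |DP| = |P − D| = 31.59.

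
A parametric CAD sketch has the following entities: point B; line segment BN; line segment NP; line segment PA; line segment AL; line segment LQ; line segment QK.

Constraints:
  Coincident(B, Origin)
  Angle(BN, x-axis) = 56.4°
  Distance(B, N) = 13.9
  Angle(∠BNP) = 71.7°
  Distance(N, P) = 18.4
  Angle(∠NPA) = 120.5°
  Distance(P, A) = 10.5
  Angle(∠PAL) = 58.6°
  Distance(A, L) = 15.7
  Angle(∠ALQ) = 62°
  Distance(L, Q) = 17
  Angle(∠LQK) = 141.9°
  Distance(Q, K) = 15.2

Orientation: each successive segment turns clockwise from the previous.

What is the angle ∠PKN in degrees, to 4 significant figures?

23.76°

B is at the origin; BN runs at 56.4° with length 13.9, so N = (7.692, 11.58). ∠BNP = 71.7° gives NP at -51.90° from the x-axis; with |NP| = 18.4, P = (19.05, -2.902). ∠NPA = 120.5° gives PA at -111.4° from the x-axis; with |PA| = 10.5, A = (15.21, -12.68). ∠PAL = 58.6° gives AL at 127.2° from the x-axis; with |AL| = 15.7, L = (5.722, -0.1726). ∠ALQ = 62.0° gives LQ at 9.200° from the x-axis; with |LQ| = 17.0, Q = (22.50, 2.545). ∠LQK = 141.9° gives QK at -28.90° from the x-axis; with |QK| = 15.2, K = (35.81, -4.800). Then cos ∠PKN = KP·KN / (|KP||KN|), giving 23.76°.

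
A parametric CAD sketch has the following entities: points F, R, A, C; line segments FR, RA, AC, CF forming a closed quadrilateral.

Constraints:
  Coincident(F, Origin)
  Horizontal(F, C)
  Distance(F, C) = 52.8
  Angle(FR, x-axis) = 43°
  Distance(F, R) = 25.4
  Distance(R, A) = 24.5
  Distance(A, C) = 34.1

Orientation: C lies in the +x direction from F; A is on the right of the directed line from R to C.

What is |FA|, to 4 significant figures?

20.74

Checks: FR at 43.00° ✓; |RA| = 24.50 ✓; |AC| = 34.10 ✓.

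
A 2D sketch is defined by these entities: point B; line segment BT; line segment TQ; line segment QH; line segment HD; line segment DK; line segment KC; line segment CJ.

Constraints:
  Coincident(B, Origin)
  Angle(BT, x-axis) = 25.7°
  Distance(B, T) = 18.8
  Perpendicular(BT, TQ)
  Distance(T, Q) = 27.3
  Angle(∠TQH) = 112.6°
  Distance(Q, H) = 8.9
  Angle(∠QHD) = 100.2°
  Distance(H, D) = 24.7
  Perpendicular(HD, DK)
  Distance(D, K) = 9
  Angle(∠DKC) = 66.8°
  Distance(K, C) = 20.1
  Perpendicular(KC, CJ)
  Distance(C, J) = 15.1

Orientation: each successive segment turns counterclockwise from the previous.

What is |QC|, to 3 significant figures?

10.9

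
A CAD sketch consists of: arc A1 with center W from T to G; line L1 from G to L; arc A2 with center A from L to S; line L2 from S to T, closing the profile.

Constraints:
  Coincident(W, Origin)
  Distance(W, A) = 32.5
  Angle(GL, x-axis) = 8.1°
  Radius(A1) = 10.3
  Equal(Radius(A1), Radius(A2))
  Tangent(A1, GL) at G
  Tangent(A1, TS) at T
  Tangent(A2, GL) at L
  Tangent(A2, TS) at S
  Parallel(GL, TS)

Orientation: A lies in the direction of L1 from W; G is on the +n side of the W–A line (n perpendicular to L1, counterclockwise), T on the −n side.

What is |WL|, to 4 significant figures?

34.09

The slot axis is L1's direction at 8.1°, so u = (cos 8.1°, sin 8.1°) = (0.9900, 0.1409) and n = (−sin 8.1°, cos 8.1°) = (-0.1409, 0.9900). W is at the origin and A lies 32.5 along u from W, so A = 32.5·u = (32.18, 4.579). Tangency of A1 to both parallel lines with radius 10.3 puts G and T at W ± 10.3·n: G = (-1.451, 10.20), T = (1.451, -10.20). Equal radii place L and S the same way about A: L = A + 10.3·n = (30.72, 14.78), S = A − 10.3·n = (33.63, -5.618). Then |WL| = |L − W| = 34.09.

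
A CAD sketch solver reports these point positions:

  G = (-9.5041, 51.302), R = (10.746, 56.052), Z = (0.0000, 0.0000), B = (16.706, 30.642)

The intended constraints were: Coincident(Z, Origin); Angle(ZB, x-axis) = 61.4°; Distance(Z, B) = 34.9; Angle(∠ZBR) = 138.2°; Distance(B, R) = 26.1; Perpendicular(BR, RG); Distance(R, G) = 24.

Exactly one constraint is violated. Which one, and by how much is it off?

Distance(R, G) = 24 — off by 3.20.

Z = (0.00, 0.00) ✓; ZB at 61.40° ✓; |ZB| = 34.90 ✓; ∠ZBR = 138.2° ✓; |BR| = 26.10 ✓; ∠(BR, RG) = 90.00° ✓; |RG| = 20.80 ✗.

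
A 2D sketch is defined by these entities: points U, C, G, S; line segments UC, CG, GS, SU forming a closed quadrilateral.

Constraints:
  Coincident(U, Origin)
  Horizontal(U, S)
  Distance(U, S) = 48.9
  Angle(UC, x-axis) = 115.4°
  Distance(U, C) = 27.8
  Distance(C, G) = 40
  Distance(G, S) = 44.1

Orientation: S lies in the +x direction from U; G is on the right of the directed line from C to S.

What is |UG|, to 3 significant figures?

12.2

Checks: |CG| = 40.00 ✓; |GS| = 44.10 ✓.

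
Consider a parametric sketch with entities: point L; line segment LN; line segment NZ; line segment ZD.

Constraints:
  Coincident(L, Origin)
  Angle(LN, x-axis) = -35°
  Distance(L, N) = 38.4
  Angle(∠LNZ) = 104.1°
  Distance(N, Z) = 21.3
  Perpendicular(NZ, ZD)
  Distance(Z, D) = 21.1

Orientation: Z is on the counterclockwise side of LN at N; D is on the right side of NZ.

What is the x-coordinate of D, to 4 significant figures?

61.37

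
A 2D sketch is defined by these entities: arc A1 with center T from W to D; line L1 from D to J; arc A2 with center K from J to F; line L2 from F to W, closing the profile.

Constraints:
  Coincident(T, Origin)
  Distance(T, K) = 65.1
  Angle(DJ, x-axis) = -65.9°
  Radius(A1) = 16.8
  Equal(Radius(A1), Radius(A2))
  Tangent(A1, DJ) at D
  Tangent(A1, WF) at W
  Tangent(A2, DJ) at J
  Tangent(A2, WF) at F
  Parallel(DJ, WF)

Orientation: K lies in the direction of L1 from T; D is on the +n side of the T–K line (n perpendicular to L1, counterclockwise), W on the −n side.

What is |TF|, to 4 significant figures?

67.23

Tangency of A1 to both parallel lines with radius 16.8 puts D and W at T ± 16.8·n: D = (15.34, 6.860), W = (-15.34, -6.860). Equal radii place J and F the same way about K: J = K + 16.8·n = (41.92, -52.57), F = K − 16.8·n = (11.25, -66.29). Then |TF| = |F − T| = 67.23.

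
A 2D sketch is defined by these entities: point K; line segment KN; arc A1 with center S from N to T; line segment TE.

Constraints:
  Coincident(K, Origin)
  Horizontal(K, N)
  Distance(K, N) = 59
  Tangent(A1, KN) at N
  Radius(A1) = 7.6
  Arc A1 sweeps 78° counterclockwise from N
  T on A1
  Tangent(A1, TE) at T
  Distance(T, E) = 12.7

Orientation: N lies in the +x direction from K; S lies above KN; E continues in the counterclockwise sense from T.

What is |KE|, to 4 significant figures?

71.49

K is at the origin; KN is horizontal with |KN| = 59.0 and N on the +x side, so N = (59.00, 0.000). Tangency of A1 to KN means the radius SN is perpendicular to KN, so S = N + (0, 7.6) = (59.00, 7.600). On A1, N sits at bearing -90° from S; a 78° counterclockwise sweep puts T at bearing -12°, so T = S + 7.6·(cos -12°, sin -12°) = (66.43, 6.020). Tangency of A1 to TE means the radius ST is perpendicular to TE, so TE runs along (−sin -12°, cos -12°); with |TE| = 12.7, E = (69.07, 18.44). Then |KE| = |E − K| = 71.49.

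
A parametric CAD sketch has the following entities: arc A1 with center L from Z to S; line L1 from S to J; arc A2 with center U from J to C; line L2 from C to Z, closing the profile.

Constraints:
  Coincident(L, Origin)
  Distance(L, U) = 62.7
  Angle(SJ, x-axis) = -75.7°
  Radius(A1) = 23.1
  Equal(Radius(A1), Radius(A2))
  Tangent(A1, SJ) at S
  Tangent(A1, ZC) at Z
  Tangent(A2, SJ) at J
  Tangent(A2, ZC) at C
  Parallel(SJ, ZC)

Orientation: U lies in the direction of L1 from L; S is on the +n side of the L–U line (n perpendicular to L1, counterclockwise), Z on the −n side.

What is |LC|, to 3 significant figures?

66.8

The slot axis is L1's direction at -75.7°, so u = (cos -75.7°, sin -75.7°) = (0.247, -0.969) and n = (−sin -75.7°, cos -75.7°) = (0.969, 0.247). L is at the origin and U lies 62.7 along u from L, so U = 62.7·u = (15.5, -60.8). Tangency of A1 to both parallel lines with radius 23.1 puts S and Z at L ± 23.1·n: S = (22.4, 5.71), Z = (-22.4, -5.71). Equal radii place J and C the same way about U: J = U + 23.1·n = (37.9, -55.1), C = U − 23.1·n = (-6.90, -66.5). Then |LC| = |C − L| = 66.8.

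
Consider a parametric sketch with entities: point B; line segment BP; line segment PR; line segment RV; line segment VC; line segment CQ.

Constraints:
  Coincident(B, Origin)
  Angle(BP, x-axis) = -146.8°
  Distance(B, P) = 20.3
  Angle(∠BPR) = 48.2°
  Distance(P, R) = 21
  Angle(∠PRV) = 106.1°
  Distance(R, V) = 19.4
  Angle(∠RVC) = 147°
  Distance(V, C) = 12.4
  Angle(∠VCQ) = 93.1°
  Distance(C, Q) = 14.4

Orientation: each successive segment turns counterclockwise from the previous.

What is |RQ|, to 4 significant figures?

29.69

B is at the origin; BP runs at -146.8° with length 20.3, so P = (-16.99, -11.12). ∠BPR = 48.2° gives PR at -15.00° from the x-axis; with |PR| = 21.0, R = (3.298, -16.55). ∠PRV = 106.1° gives RV at 58.90° from the x-axis; with |RV| = 19.4, V = (13.32, 0.06085). ∠RVC = 147.0° gives VC at 91.90° from the x-axis; with |VC| = 12.4, C = (12.91, 12.45). ∠VCQ = 93.1° gives CQ at 178.8° from the x-axis; with |CQ| = 14.4, Q = (-1.489, 12.76). Then |RQ| = |Q − R| = 29.69.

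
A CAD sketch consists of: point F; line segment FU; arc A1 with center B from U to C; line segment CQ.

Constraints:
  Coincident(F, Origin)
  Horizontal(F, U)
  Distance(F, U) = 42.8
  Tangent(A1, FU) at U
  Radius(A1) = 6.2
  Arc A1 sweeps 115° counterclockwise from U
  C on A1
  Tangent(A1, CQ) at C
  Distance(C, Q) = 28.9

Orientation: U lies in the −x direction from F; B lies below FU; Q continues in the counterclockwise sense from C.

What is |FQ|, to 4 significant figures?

50.37

On A1, U sits at bearing 90° from B; a 115° counterclockwise sweep puts C at bearing 205°, so C = B + 6.2·(cos 205°, sin 205°) = (-48.42, -8.820). Tangency of A1 to CQ means the radius BC is perpendicular to CQ, so CQ runs along (−sin 205°, cos 205°); with |CQ| = 28.9, Q = (-36.21, -35.01). Then |FQ| = |Q − F| = 50.37.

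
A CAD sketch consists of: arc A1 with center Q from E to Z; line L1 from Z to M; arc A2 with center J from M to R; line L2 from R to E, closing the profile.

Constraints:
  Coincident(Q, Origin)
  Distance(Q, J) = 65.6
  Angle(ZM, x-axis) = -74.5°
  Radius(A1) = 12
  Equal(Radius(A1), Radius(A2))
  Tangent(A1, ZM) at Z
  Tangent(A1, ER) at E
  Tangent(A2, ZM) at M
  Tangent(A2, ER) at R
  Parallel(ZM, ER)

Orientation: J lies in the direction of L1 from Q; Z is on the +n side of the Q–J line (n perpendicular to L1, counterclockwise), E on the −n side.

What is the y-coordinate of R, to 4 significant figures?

-66.42

The slot axis is L1's direction at -74.5°, so u = (cos -74.5°, sin -74.5°) = (0.2672, -0.9636) and n = (−sin -74.5°, cos -74.5°) = (0.9636, 0.2672). Q is at the origin and J lies 65.6 along u from Q, so J = 65.6·u = (17.53, -63.21). Tangency of A1 to both parallel lines with radius 12.0 puts Z and E at Q ± 12.0·n: Z = (11.56, 3.207), E = (-11.56, -3.207). Equal radii place M and R the same way about J: M = J + 12.0·n = (29.09, -60.01), R = J − 12.0·n = (5.967, -66.42). So R.y = -66.42.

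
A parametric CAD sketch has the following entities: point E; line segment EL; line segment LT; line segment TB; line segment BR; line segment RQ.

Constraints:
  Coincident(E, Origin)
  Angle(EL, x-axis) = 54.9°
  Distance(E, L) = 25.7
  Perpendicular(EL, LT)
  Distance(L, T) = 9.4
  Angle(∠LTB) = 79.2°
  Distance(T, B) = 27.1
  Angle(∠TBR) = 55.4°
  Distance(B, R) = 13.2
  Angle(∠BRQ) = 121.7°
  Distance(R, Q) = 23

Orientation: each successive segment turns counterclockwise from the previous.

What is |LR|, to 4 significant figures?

17.92

E is at the origin; EL runs at 54.9° with length 25.7, so L = (14.78, 21.03). EL is perpendicular to LT, so LT runs at 144.9°; with |LT| = 9.4, T = (7.087, 26.43). ∠LTB = 79.2° gives TB at -114.3° from the x-axis; with |TB| = 27.1, B = (-4.065, 1.732). ∠TBR = 55.4° gives BR at 10.30° from the x-axis; with |BR| = 13.2, R = (8.922, 4.093). Then |LR| = |R − L| = 17.92.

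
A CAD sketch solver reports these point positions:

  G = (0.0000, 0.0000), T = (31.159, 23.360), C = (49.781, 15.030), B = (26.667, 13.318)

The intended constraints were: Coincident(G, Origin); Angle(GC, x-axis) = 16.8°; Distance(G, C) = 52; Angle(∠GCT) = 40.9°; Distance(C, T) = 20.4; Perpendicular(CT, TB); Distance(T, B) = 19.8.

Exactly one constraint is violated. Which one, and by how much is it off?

Distance(T, B) = 19.8 — off by 8.80.

G = (0.00, 0.00) ✓; GC at 16.80° ✓; |GC| = 52.00 ✓; ∠GCT = 40.90° ✓; |CT| = 20.40 ✓; ∠(CT, TB) = 90.00° ✓; |TB| = 11.00 ✗.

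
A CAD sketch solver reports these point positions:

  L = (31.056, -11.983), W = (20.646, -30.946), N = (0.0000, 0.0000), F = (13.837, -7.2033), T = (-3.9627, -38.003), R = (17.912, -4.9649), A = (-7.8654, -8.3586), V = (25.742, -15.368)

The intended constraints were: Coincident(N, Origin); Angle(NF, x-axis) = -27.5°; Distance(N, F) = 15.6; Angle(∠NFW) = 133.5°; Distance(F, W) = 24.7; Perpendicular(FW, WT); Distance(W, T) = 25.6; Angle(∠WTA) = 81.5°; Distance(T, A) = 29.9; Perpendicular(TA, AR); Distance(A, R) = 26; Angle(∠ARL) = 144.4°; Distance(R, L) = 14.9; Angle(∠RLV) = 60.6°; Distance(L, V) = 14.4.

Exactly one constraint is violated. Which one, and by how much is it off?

Distance(L, V) = 14.4 — off by 8.10.

N = (0.00, 0.00) ✓; NF at -27.50° ✓; |NF| = 15.60 ✓; ∠NFW = 133.5° ✓; |FW| = 24.70 ✓; ∠(FW, WT) = 90.00° ✓; |WT| = 25.60 ✓; ∠WTA = 81.50° ✓; |TA| = 29.90 ✓; ∠(TA, AR) = 90.00° ✓; |AR| = 26.00 ✓; ∠ARL = 144.4° ✓; |RL| = 14.90 ✓; ∠RLV = 60.60° ✓; |LV| = 6.301 ✗.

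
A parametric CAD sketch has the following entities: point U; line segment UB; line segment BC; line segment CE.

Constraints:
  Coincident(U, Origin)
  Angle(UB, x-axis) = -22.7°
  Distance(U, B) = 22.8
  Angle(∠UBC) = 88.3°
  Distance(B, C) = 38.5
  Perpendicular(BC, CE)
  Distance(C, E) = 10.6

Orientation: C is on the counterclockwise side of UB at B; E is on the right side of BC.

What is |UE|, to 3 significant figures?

50.5

U is at the origin; UB runs at -22.7° with length 22.8, so B = 22.8·(cos -22.7°, sin -22.7°) = (21.0, -8.80). ∠UBC = 88.3°, so BC runs at -22.7° + (180° − 88.3°) = 69.0° from the x-axis; with |BC| = 38.5, C = B + 38.5·(cos 69.0°, sin 69.0°) = (34.8, 27.1). BC is perpendicular to CE; with |CE| = 10.6 on the right of BC, E = C + 10.6·(0.934, -0.358) = (44.7, 23.3). Then |UE| = |E − U| = 50.5.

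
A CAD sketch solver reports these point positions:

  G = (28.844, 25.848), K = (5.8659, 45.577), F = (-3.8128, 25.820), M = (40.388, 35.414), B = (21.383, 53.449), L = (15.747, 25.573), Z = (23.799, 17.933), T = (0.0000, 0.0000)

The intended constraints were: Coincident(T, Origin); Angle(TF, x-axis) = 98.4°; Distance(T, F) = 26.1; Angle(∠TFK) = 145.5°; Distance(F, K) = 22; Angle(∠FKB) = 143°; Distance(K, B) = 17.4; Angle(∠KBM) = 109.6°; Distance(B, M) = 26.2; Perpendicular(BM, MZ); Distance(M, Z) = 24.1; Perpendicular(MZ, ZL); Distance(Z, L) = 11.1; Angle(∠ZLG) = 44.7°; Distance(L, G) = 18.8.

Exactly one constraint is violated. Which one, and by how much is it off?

Distance(L, G) = 18.8 — off by 5.70.

T = (0.00, 0.00) ✓; TF at 98.40° ✓; |TF| = 26.10 ✓; ∠TFK = 145.5° ✓; |FK| = 22.00 ✓; ∠FKB = 143.0° ✓; |KB| = 17.40 ✓; ∠KBM = 109.6° ✓; |BM| = 26.20 ✓; ∠(BM, MZ) = 90.00° ✓; |MZ| = 24.10 ✓; ∠(MZ, ZL) = 90.00° ✓; |ZL| = 11.10 ✓; ∠ZLG = 44.70° ✓; |LG| = 13.10 ✗.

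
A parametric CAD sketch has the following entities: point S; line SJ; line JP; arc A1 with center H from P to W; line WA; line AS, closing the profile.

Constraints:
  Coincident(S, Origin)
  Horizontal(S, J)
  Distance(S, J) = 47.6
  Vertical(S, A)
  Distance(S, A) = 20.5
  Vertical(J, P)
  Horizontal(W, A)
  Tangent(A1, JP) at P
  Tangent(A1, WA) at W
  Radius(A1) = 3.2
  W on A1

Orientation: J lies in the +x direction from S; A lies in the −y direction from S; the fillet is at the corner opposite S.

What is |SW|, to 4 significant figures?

48.90

The virtual corner opposite S is at (47.60, -20.50). The tangent condition forces HP to be normal to JP and the tangent condition forces HW to be normal to WA, with radius 3.2, so the center H sits 3.2 in from both sides at H = (44.40, -17.30). That places the tangent points at P = (47.60, -17.30) on JP and W = (44.40, -20.50) on WA. Then |SW| = |W − S| = 48.90.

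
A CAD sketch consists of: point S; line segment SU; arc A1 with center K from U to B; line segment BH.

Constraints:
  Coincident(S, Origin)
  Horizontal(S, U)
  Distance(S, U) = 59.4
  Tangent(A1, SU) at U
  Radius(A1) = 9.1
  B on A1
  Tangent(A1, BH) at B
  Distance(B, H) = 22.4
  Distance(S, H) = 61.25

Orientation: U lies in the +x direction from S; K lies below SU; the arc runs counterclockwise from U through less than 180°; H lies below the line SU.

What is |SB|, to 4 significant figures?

51.28

Checks: S.y = 0.00, U.y = 0.00 ✓; |KB| = 9.100 ✓; ∠(KB, BH) = 90.00° ✓; |BH| = 22.40 ✓; |SH| = 61.25 ✓.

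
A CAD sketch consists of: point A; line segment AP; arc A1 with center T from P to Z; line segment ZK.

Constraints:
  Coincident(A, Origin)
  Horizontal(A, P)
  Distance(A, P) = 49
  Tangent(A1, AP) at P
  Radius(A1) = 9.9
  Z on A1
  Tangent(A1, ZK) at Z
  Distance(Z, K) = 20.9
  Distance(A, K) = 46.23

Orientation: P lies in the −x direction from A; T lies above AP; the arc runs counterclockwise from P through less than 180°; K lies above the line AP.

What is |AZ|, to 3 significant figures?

40.1

A is at the origin; A and P share the same y with |AP| = 49.0 and P on the −x side, so P = (-49.0, 0.00). The tangent condition forces TP to be normal to AP, so T = P + (0, 9.9) = (-49.0, 9.90). Since TZ ⟂ ZK (tangency), |TK| = √(9.9² + 20.9²) = 23.1 regardless of where Z sits on A1. So K lies on both circle(A, 46.23) and circle(T, 23.1); the above-AP intersection is K = (-36.0, 29.0). Z is the foot of the tangent from K: Z = (-39.2, 8.37).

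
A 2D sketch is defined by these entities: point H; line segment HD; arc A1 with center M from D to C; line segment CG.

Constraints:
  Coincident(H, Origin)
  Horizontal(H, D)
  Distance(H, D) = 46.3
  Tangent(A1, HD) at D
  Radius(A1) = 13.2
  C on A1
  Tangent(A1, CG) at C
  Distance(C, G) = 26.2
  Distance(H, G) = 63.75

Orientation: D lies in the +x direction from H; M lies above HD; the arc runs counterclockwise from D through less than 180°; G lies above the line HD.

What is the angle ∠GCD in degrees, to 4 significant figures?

122.8°

H is at the origin; HD is horizontal with |HD| = 46.3 and D on the +x side, so D = (46.30, 0.000). The tangent condition forces MD to be normal to HD, so M = D + (0, 13.2) = (46.30, 13.20). Since MC ⟂ CG (tangency), |MG| = √(13.2² + 26.2²) = 29.34 regardless of where C sits on A1. So G lies on both circle(H, 63.75) and circle(M, 29.34); the above-HD intersection is G = (47.51, 42.51). C is the foot of the tangent from G: C = (58.32, 18.65).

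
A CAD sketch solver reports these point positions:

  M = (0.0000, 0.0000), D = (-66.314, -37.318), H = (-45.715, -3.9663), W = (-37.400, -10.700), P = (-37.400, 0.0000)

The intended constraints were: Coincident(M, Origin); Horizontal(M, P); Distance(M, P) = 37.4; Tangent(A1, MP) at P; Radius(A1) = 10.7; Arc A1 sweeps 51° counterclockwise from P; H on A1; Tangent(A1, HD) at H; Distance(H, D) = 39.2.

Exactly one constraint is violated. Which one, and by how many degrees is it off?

Tangent(A1, HD) at H — off by 7.30°.

M = (0.00, 0.00) ✓; M.y = 0.00, P.y = 0.00 ✓; |MP| = 37.40 ✓; ∠(WP, PM) = 90.00° ✓; |WP| = 10.70 ✓; bearing(W→H) − bearing(W→P) = 51.00° ✓; |WH| = 10.70 ✓; ∠(WH, HD) = 82.70° ✗; |HD| = 39.20 ✓.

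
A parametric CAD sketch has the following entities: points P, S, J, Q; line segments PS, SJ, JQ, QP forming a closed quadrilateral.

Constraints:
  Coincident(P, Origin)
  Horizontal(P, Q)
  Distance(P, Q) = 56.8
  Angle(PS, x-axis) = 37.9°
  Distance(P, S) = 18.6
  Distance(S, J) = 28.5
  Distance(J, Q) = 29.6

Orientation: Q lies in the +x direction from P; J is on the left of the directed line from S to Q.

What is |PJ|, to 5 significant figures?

46.900

Checks: |SJ| = 28.50 ✓; |JQ| = 29.60 ✓.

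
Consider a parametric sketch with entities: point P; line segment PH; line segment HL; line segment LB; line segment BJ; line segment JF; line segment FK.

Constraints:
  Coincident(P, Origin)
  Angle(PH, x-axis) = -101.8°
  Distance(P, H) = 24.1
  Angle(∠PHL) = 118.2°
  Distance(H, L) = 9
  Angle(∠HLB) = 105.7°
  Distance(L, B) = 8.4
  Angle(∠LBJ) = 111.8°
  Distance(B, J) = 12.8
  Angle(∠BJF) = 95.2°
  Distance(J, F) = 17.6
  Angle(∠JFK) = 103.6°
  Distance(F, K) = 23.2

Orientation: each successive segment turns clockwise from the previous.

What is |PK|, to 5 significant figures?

39.928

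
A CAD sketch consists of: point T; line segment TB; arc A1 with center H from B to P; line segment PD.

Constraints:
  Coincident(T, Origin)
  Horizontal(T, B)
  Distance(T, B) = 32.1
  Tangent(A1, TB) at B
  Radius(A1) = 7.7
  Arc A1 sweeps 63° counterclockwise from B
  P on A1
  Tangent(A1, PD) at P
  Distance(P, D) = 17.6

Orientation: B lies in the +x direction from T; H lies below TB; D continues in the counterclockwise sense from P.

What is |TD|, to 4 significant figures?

26.32

T is at the origin; TB is horizontal with |TB| = 32.1 and B on the +x side, so B = (32.10, 0.000). Tangency of A1 to TB means the radius HB is perpendicular to TB, so H = B + (0, -7.7) = (32.10, -7.700). On A1, B sits at bearing 90° from H; a 63° counterclockwise sweep puts P at bearing 153°, so P = H + 7.7·(cos 153°, sin 153°) = (25.24, -4.204). A1 meets PD tangentially, so HP is at right angles to PD, so PD runs along (−sin 153°, cos 153°); with |PD| = 17.6, D = (17.25, -19.89). Then |TD| = |D − T| = 26.32.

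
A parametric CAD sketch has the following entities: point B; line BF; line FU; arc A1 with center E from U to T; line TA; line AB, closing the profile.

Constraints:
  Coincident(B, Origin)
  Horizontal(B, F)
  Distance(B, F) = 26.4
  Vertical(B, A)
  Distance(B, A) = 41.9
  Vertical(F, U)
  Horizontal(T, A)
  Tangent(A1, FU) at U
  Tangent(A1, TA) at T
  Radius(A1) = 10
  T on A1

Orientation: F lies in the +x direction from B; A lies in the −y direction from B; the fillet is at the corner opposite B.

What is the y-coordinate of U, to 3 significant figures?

-31.9

B is at the origin; BF is horizontal with |BF| = 26.4 and F on the +x side, so F = (26.4, 0.00). BA is vertical with |BA| = 41.9 and A on the −y side, so A = (0.00, -41.9). The virtual corner opposite B is at (26.4, -41.9). A1 meets FU tangentially, so EU is at right angles to FU and A1 meets TA tangentially, so ET is at right angles to TA, with radius 10.0, so the center E sits 10.0 in from both sides at E = (16.4, -31.9). That places the tangent points at U = (26.4, -31.9) on FU and T = (16.4, -41.9) on TA. So U.y = -31.9.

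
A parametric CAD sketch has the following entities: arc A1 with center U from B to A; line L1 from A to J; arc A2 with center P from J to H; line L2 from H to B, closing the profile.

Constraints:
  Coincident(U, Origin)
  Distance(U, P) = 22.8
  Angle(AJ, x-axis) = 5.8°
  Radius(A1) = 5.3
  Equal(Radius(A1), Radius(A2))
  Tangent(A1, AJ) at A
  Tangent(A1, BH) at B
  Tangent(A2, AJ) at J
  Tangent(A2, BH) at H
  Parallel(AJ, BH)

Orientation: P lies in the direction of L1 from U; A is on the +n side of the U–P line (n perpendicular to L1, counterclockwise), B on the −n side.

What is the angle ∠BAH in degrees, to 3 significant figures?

65.1°

The slot axis is L1's direction at 5.8°, so u = (cos 5.8°, sin 5.8°) = (0.995, 0.101) and n = (−sin 5.8°, cos 5.8°) = (-0.101, 0.995). U is at the origin and P lies 22.8 along u from U, so P = 22.8·u = (22.7, 2.30). Tangency of A1 to both parallel lines with radius 5.3 puts A and B at U ± 5.3·n: A = (-0.536, 5.27), B = (0.536, -5.27). Equal radii place J and H the same way about P: J = P + 5.3·n = (22.1, 7.58), H = P − 5.3·n = (23.2, -2.97). Then cos ∠BAH = AB·AH / (|AB||AH|), giving 65.1°.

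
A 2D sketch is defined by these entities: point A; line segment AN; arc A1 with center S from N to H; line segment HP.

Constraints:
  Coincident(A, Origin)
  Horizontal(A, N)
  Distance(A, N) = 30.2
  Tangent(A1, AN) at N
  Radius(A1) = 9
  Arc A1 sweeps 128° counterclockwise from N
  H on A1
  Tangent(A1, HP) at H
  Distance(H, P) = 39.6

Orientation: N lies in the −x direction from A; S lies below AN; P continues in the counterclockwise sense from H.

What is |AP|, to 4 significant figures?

47.53

A is at the origin; A and N share the same y with |AN| = 30.2 and N on the −x side, so N = (-30.20, 0.000). Tangency of A1 to AN means the radius SN is perpendicular to AN, so S = N + (0, -9) = (-30.20, -9.000). On A1, N sits at bearing 90° from S; a 128° counterclockwise sweep puts H at bearing 218°, so H = S + 9.0·(cos 218°, sin 218°) = (-37.29, -14.54). Since A1 is tangent to HP there, SH ⟂ HP, so HP runs along (−sin 218°, cos 218°); with |HP| = 39.6, P = (-12.91, -45.75). Then |AP| = |P − A| = 47.53.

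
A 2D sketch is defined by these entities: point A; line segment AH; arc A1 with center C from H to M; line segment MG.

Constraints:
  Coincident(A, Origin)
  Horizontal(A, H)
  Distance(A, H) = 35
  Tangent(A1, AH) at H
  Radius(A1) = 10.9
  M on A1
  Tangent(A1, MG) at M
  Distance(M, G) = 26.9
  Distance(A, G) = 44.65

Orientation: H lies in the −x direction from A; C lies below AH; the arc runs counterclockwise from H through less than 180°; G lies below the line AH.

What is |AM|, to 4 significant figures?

46.62

Checks: |CM| = 10.90 ✓; ∠(CM, MG) = 90.00° ✓; |MG| = 26.90 ✓; |AG| = 44.65 ✓.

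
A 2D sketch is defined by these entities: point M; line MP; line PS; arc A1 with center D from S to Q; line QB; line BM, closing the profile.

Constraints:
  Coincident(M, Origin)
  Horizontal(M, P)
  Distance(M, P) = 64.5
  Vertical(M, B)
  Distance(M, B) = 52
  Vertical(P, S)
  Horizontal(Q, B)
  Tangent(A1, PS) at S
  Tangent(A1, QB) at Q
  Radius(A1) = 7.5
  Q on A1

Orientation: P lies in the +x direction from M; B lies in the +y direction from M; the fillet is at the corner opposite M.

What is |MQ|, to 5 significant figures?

77.156

M is at the origin; MP is horizontal with |MP| = 64.5 and P on the +x side, so P = (64.500, 0.0000). MB is vertical with |MB| = 52.0 and B on the +y side, so B = (0.0000, 52.000). The virtual corner opposite M is at (64.500, 52.000). The tangent condition forces DS to be normal to PS and tangency of A1 to QB means the radius DQ is perpendicular to QB, with radius 7.5, so the center D sits 7.5 in from both sides at D = (57.000, 44.500). That places the tangent points at S = (64.500, 44.500) on PS and Q = (57.000, 52.000) on QB. Then |MQ| = |Q − M| = 77.156.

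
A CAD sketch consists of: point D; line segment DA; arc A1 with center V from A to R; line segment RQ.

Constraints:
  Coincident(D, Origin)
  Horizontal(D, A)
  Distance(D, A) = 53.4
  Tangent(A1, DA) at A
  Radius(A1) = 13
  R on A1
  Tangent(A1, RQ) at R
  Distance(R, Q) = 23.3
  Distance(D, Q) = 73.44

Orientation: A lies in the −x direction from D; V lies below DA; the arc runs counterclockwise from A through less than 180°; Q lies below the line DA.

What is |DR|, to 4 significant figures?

67.91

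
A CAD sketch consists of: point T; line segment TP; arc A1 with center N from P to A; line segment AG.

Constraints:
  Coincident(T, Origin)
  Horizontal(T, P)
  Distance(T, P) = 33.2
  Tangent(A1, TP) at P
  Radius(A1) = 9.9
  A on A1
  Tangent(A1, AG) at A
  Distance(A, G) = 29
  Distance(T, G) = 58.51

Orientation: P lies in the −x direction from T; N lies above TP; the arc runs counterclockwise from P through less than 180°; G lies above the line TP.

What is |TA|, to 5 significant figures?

30.254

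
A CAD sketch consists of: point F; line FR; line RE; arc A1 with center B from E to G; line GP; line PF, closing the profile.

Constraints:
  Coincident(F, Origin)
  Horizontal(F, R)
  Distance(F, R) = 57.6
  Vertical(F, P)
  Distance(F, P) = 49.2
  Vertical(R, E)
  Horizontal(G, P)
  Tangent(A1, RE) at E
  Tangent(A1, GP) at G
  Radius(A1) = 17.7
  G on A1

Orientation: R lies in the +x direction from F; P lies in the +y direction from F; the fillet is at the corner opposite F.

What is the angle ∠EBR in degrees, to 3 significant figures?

60.7°

The virtual corner opposite F is at (57.6, 49.2). Since A1 is tangent to RE there, BE ⟂ RE and tangency of A1 to GP means the radius BG is perpendicular to GP, with radius 17.7, so the center B sits 17.7 in from both sides at B = (39.9, 31.5). That places the tangent points at E = (57.6, 31.5) on RE and G = (39.9, 49.2) on GP. Then cos ∠EBR = BE·BR / (|BE||BR|), giving 60.7°.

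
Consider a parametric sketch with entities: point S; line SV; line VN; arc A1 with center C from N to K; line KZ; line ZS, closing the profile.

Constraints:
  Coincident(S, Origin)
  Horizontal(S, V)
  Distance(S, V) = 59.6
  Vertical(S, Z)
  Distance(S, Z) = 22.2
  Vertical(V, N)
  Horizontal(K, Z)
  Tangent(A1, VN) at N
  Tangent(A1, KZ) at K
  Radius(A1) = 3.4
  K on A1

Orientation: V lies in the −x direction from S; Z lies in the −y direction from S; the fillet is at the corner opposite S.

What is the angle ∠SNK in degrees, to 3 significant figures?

62.5°

S is at the origin; S and V share the same y with |SV| = 59.6 and V on the −x side, so V = (-59.6, 0.00). S and Z share the same x with |SZ| = 22.2 and Z on the −y side, so Z = (0.00, -22.2). The virtual corner opposite S is at (-59.6, -22.2). Since A1 is tangent to VN there, CN ⟂ VN and A1 meets KZ tangentially, so CK is at right angles to KZ, with radius 3.4, so the center C sits 3.4 in from both sides at C = (-56.2, -18.8). That places the tangent points at N = (-59.6, -18.8) on VN and K = (-56.2, -22.2) on KZ. Then cos ∠SNK = NS·NK / (|NS||NK|), giving 62.5°.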